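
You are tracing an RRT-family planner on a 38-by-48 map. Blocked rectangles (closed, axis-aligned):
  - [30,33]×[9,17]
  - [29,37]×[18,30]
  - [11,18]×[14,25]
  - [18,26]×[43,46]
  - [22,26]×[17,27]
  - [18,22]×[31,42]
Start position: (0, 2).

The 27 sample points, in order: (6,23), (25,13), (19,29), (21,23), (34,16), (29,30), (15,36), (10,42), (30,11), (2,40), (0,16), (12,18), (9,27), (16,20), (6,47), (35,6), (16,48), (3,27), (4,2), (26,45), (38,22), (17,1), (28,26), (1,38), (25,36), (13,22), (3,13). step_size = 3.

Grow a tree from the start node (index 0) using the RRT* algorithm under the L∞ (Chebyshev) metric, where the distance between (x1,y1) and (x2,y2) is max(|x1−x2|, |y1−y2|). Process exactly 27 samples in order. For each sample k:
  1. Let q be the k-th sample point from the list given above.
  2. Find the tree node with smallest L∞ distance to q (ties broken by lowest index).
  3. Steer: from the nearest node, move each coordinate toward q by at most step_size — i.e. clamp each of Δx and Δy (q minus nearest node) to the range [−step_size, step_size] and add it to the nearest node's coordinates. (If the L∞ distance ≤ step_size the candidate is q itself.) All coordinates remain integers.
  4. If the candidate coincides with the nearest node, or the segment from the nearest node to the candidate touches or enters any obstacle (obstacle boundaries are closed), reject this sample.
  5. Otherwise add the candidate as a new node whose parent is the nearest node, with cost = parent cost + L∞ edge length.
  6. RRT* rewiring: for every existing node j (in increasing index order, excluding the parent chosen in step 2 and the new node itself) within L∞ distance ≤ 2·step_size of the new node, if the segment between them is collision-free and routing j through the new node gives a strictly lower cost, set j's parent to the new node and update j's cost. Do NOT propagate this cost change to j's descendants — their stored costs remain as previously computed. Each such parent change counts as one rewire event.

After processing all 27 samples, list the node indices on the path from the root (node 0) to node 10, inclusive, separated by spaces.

Path: 0 1 2 3 4 5 10

1. q=(6,23) nearest=0 d=21 new=(3,5) → add node 1 parent=0 cost=3
2. q=(25,13) nearest=1 d=22 new=(6,8) → add node 2 parent=1 cost=6
3. q=(19,29) nearest=2 d=21 new=(9,11) → add node 3 parent=2 cost=9
4. q=(21,23) nearest=3 d=12 new=(12,14) → blocked by [11,18]×[14,25], reject
5. q=(34,16) nearest=3 d=25 new=(12,14) → blocked by [11,18]×[14,25], reject
6. q=(29,30) nearest=3 d=20 new=(12,14) → blocked by [11,18]×[14,25], reject
7. q=(15,36) nearest=3 d=25 new=(12,14) → blocked by [11,18]×[14,25], reject
8. q=(10,42) nearest=3 d=31 new=(10,14) → add node 4 parent=3 cost=12
9. q=(30,11) nearest=4 d=20 new=(13,11) → add node 5 parent=4 cost=15
10. q=(2,40) nearest=4 d=26 new=(7,17) → add node 6 parent=4 cost=15
11. q=(0,16) nearest=6 d=7 new=(4,16) → add node 7 parent=6 cost=18
12. q=(12,18) nearest=4 d=4 new=(12,17) → blocked by [11,18]×[14,25], reject
13. q=(9,27) nearest=6 d=10 new=(9,20) → add node 8 parent=6 cost=18
14. q=(16,20) nearest=4 d=6 new=(13,17) → blocked by [11,18]×[14,25], reject
15. q=(6,47) nearest=8 d=27 new=(6,23) → add node 9 parent=8 cost=21
16. q=(35,6) nearest=5 d=22 new=(16,8) → add node 10 parent=5 cost=18
17. q=(16,48) nearest=9 d=25 new=(9,26) → add node 11 parent=9 cost=24
18. q=(3,27) nearest=9 d=4 new=(3,26) → add node 12 parent=9 cost=24
19. q=(4,2) nearest=1 d=3 new=(4,2) → add node 13 parent=1 cost=6
20. q=(26,45) nearest=11 d=19 new=(12,29) → add node 14 parent=11 cost=27
21. q=(38,22) nearest=10 d=22 new=(19,11) → add node 15 parent=10 cost=21
22. q=(17,1) nearest=10 d=7 new=(17,5) → add node 16 parent=10 cost=21
23. q=(28,26) nearest=5 d=15 new=(16,14) → blocked by [11,18]×[14,25], reject
24. q=(1,38) nearest=14 d=11 new=(9,32) → add node 17 parent=14 cost=30
25. q=(25,36) nearest=14 d=13 new=(15,32) → add node 18 parent=14 cost=30
26. q=(13,22) nearest=8 d=4 new=(12,22) → blocked by [11,18]×[14,25], reject
27. q=(3,13) nearest=7 d=3 new=(3,13) → add node 19 parent=7 cost=21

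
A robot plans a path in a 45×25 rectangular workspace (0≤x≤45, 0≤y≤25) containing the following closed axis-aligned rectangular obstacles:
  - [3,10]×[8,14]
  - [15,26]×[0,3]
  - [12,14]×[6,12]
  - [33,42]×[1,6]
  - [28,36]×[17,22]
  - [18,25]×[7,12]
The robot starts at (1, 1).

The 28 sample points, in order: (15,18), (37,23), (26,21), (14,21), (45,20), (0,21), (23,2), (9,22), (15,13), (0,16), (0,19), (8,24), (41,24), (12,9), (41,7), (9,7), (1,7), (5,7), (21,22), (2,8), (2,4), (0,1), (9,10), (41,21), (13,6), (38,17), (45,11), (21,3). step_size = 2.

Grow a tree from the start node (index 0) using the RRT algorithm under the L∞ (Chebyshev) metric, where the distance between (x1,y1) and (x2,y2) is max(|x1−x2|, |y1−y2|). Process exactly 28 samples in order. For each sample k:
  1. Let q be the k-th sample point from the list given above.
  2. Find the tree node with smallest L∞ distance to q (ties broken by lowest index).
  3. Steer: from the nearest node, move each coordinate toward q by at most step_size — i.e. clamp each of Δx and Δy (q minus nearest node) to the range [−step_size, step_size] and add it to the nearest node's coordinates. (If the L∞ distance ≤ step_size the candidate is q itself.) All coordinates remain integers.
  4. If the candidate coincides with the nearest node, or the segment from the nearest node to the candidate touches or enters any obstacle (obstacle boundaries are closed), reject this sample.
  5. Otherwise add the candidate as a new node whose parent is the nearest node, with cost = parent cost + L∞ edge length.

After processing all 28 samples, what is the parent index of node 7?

1. q=(15,18) nearest=0 d=17 new=(3,3) → add node 1 parent=0 cost=2
2. q=(37,23) nearest=1 d=34 new=(5,5) → add node 2 parent=1 cost=4
3. q=(26,21) nearest=2 d=21 new=(7,7) → add node 3 parent=2 cost=6
4. q=(14,21) nearest=3 d=14 new=(9,9) → blocked by [3,10]×[8,14], reject
5. q=(45,20) nearest=3 d=38 new=(9,9) → blocked by [3,10]×[8,14], reject
6. q=(0,21) nearest=3 d=14 new=(5,9) → blocked by [3,10]×[8,14], reject
7. q=(23,2) nearest=3 d=16 new=(9,5) → add node 4 parent=3 cost=8
8. q=(9,22) nearest=3 d=15 new=(9,9) → blocked by [3,10]×[8,14], reject
9. q=(15,13) nearest=3 d=8 new=(9,9) → blocked by [3,10]×[8,14], reject
10. q=(0,16) nearest=3 d=9 new=(5,9) → blocked by [3,10]×[8,14], reject
11. q=(0,19) nearest=3 d=12 new=(5,9) → blocked by [3,10]×[8,14], reject
12. q=(8,24) nearest=3 d=17 new=(8,9) → blocked by [3,10]×[8,14], reject
13. q=(41,24) nearest=4 d=32 new=(11,7) → add node 5 parent=4 cost=10
14. q=(12,9) nearest=5 d=2 new=(12,9) → blocked by [12,14]×[6,12], reject
15. q=(41,7) nearest=5 d=30 new=(13,7) → blocked by [12,14]×[6,12], reject
16. q=(9,7) nearest=3 d=2 new=(9,7) → add node 6 parent=3 cost=8
17. q=(1,7) nearest=1 d=4 new=(1,5) → add node 7 parent=1 cost=4
18. q=(5,7) nearest=2 d=2 new=(5,7) → add node 8 parent=2 cost=6
19. q=(21,22) nearest=3 d=15 new=(9,9) → blocked by [3,10]×[8,14], reject
20. q=(2,8) nearest=2 d=3 new=(3,7) → add node 9 parent=2 cost=6
21. q=(2,4) nearest=1 d=1 new=(2,4) → add node 10 parent=1 cost=3
22. q=(0,1) nearest=0 d=1 new=(0,1) → add node 11 parent=0 cost=1
23. q=(9,10) nearest=3 d=3 new=(9,9) → blocked by [3,10]×[8,14], reject
24. q=(41,21) nearest=5 d=30 new=(13,9) → blocked by [12,14]×[6,12], reject
25. q=(13,6) nearest=5 d=2 new=(13,6) → blocked by [12,14]×[6,12], reject
26. q=(38,17) nearest=5 d=27 new=(13,9) → blocked by [12,14]×[6,12], reject
27. q=(45,11) nearest=5 d=34 new=(13,9) → blocked by [12,14]×[6,12], reject
28. q=(21,3) nearest=5 d=10 new=(13,5) → blocked by [12,14]×[6,12], reject

Parent of node 7: 1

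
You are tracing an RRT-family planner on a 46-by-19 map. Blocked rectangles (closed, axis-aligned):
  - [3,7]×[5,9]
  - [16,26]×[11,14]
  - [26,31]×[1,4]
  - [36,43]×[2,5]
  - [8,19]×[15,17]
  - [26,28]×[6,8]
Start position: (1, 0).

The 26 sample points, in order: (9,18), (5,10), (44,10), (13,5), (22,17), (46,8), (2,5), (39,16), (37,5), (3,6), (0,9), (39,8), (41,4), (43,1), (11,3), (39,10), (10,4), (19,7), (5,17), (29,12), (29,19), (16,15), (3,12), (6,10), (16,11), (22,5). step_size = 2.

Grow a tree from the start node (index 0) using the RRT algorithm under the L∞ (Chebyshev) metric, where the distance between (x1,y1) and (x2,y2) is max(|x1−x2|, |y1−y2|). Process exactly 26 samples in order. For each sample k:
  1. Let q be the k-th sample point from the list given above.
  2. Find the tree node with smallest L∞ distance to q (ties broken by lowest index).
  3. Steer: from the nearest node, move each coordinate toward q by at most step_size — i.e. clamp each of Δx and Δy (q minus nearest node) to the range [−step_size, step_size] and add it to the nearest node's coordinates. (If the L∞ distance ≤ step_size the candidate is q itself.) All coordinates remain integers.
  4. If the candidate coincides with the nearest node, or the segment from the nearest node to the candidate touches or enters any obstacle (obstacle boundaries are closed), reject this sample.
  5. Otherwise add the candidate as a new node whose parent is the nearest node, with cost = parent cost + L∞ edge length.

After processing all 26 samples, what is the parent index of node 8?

1. q=(9,18) nearest=0 d=18 new=(3,2) → add node 1 parent=0 cost=2
2. q=(5,10) nearest=1 d=8 new=(5,4) → add node 2 parent=1 cost=4
3. q=(44,10) nearest=2 d=39 new=(7,6) → blocked by [3,7]×[5,9], reject
4. q=(13,5) nearest=2 d=8 new=(7,5) → blocked by [3,7]×[5,9], reject
5. q=(22,17) nearest=2 d=17 new=(7,6) → blocked by [3,7]×[5,9], reject
6. q=(46,8) nearest=2 d=41 new=(7,6) → blocked by [3,7]×[5,9], reject
7. q=(2,5) nearest=1 d=3 new=(2,4) → add node 3 parent=1 cost=4
8. q=(39,16) nearest=2 d=34 new=(7,6) → blocked by [3,7]×[5,9], reject
9. q=(37,5) nearest=2 d=32 new=(7,5) → blocked by [3,7]×[5,9], reject
10. q=(3,6) nearest=2 d=2 new=(3,6) → blocked by [3,7]×[5,9], reject
11. q=(0,9) nearest=2 d=5 new=(3,6) → blocked by [3,7]×[5,9], reject
12. q=(39,8) nearest=2 d=34 new=(7,6) → blocked by [3,7]×[5,9], reject
13. q=(41,4) nearest=2 d=36 new=(7,4) → add node 4 parent=2 cost=6
14. q=(43,1) nearest=4 d=36 new=(9,2) → add node 5 parent=4 cost=8
15. q=(11,3) nearest=5 d=2 new=(11,3) → add node 6 parent=5 cost=10
16. q=(39,10) nearest=6 d=28 new=(13,5) → add node 7 parent=6 cost=12
17. q=(10,4) nearest=6 d=1 new=(10,4) → add node 8 parent=6 cost=11
18. q=(19,7) nearest=7 d=6 new=(15,7) → add node 9 parent=7 cost=14
19. q=(5,17) nearest=9 d=10 new=(13,9) → add node 10 parent=9 cost=16
20. q=(29,12) nearest=9 d=14 new=(17,9) → add node 11 parent=9 cost=16
21. q=(29,19) nearest=11 d=12 new=(19,11) → blocked by [16,26]×[11,14], reject
22. q=(16,15) nearest=10 d=6 new=(15,11) → add node 12 parent=10 cost=18
23. q=(3,12) nearest=2 d=8 new=(3,6) → blocked by [3,7]×[5,9], reject
24. q=(6,10) nearest=2 d=6 new=(6,6) → blocked by [3,7]×[5,9], reject
25. q=(16,11) nearest=12 d=1 new=(16,11) → blocked by [16,26]×[11,14], reject
26. q=(22,5) nearest=11 d=5 new=(19,7) → add node 13 parent=11 cost=18

Parent of node 8: 6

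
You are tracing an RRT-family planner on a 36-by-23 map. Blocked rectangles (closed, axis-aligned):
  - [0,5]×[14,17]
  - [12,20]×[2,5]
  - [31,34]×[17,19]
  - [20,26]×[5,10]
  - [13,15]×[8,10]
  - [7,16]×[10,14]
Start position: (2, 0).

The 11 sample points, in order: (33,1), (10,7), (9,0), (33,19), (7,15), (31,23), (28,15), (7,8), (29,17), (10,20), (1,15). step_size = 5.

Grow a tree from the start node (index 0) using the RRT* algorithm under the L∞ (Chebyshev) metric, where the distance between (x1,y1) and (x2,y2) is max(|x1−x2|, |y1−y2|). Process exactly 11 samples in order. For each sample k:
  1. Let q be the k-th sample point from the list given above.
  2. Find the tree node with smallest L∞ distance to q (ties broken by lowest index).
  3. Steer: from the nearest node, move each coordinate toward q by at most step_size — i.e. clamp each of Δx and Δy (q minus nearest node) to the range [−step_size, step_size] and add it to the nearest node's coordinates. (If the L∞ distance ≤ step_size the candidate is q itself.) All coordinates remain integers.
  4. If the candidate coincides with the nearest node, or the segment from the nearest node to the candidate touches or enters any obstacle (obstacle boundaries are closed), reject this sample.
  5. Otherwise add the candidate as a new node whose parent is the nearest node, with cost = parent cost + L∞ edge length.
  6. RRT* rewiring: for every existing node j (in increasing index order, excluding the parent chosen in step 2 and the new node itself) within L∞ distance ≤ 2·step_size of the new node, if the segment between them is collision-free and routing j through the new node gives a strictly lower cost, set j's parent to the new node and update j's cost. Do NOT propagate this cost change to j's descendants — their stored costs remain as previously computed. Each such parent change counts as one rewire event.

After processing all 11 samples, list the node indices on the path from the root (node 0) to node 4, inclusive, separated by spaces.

Path: 0 1 2 4

1. q=(33,1) nearest=0 d=31 new=(7,1) → add node 1 parent=0 cost=5
2. q=(10,7) nearest=1 d=6 new=(10,6) → add node 2 parent=1 cost=10
3. q=(9,0) nearest=1 d=2 new=(9,0) → add node 3 parent=1 cost=7
4. q=(33,19) nearest=2 d=23 new=(15,11) → blocked by [13,15]×[8,10], reject
5. q=(7,15) nearest=2 d=9 new=(7,11) → blocked by [7,16]×[10,14], reject
6. q=(31,23) nearest=2 d=21 new=(15,11) → blocked by [13,15]×[8,10], reject
7. q=(28,15) nearest=2 d=18 new=(15,11) → blocked by [13,15]×[8,10], reject
8. q=(7,8) nearest=2 d=3 new=(7,8) → add node 4 parent=2 cost=13
9. q=(29,17) nearest=2 d=19 new=(15,11) → blocked by [13,15]×[8,10], reject
10. q=(10,20) nearest=4 d=12 new=(10,13) → blocked by [7,16]×[10,14], reject
11. q=(1,15) nearest=4 d=7 new=(2,13) → add node 5 parent=4 cost=18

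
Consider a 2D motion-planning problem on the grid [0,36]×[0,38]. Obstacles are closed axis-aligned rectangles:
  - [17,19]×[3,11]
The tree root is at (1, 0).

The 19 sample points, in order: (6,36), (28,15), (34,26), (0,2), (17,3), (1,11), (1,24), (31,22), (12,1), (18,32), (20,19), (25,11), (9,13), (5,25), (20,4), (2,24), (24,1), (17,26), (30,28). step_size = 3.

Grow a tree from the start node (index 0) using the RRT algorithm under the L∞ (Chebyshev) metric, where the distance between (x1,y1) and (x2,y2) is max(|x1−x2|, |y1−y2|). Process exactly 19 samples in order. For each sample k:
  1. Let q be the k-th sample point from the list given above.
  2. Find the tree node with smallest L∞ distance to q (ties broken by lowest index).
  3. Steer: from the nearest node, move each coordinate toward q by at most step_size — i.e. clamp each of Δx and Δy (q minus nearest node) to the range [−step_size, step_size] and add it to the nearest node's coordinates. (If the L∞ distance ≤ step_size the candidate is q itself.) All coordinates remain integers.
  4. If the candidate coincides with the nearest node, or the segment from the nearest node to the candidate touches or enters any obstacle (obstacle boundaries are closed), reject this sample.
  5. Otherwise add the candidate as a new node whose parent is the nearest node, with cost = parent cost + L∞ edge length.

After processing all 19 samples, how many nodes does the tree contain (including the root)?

Node count: 17

1. q=(6,36) nearest=0 d=36 new=(4,3) → add node 1 parent=0 cost=3
2. q=(28,15) nearest=1 d=24 new=(7,6) → add node 2 parent=1 cost=6
3. q=(34,26) nearest=2 d=27 new=(10,9) → add node 3 parent=2 cost=9
4. q=(0,2) nearest=0 d=2 new=(0,2) → add node 4 parent=0 cost=2
5. q=(17,3) nearest=3 d=7 new=(13,6) → add node 5 parent=3 cost=12
6. q=(1,11) nearest=2 d=6 new=(4,9) → add node 6 parent=2 cost=9
7. q=(1,24) nearest=3 d=15 new=(7,12) → add node 7 parent=3 cost=12
8. q=(31,22) nearest=5 d=18 new=(16,9) → add node 8 parent=5 cost=15
9. q=(12,1) nearest=2 d=5 new=(10,3) → add node 9 parent=2 cost=9
10. q=(18,32) nearest=7 d=20 new=(10,15) → add node 10 parent=7 cost=15
11. q=(20,19) nearest=3 d=10 new=(13,12) → add node 11 parent=3 cost=12
12. q=(25,11) nearest=8 d=9 new=(19,11) → blocked by [17,19]×[3,11], reject
13. q=(9,13) nearest=7 d=2 new=(9,13) → add node 12 parent=7 cost=14
14. q=(5,25) nearest=10 d=10 new=(7,18) → add node 13 parent=10 cost=18
15. q=(20,4) nearest=8 d=5 new=(19,6) → blocked by [17,19]×[3,11], reject
16. q=(2,24) nearest=13 d=6 new=(4,21) → add node 14 parent=13 cost=21
17. q=(24,1) nearest=8 d=8 new=(19,6) → blocked by [17,19]×[3,11], reject
18. q=(17,26) nearest=13 d=10 new=(10,21) → add node 15 parent=13 cost=21
19. q=(30,28) nearest=11 d=17 new=(16,15) → add node 16 parent=11 cost=15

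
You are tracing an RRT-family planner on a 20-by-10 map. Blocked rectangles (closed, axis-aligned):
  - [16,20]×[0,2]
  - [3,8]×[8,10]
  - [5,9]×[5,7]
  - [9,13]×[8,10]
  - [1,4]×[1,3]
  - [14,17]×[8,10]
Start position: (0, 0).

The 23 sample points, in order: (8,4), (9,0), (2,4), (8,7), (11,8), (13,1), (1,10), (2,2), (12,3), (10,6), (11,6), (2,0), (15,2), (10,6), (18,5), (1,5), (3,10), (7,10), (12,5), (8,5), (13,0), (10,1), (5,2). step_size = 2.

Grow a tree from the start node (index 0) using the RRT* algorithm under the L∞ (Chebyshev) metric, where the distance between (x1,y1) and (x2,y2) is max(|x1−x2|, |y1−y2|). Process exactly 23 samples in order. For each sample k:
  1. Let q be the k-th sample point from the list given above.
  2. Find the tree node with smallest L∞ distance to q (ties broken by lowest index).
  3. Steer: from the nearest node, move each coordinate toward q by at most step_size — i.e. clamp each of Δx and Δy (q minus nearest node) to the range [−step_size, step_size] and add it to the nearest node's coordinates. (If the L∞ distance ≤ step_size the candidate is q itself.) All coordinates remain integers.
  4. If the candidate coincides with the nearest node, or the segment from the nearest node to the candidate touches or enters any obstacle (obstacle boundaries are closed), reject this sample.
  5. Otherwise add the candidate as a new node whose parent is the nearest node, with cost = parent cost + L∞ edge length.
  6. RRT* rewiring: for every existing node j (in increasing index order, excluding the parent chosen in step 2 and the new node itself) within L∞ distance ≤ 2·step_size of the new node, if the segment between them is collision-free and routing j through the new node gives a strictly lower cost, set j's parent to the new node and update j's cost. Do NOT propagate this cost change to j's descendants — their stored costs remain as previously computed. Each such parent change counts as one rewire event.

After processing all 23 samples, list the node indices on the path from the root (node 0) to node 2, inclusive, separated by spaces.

Path: 0 1 2

1. q=(8,4) nearest=0 d=8 new=(2,2) → blocked by [1,4]×[1,3], reject
2. q=(9,0) nearest=0 d=9 new=(2,0) → add node 1 parent=0 cost=2
3. q=(2,4) nearest=0 d=4 new=(2,2) → blocked by [1,4]×[1,3], reject
4. q=(8,7) nearest=1 d=7 new=(4,2) → blocked by [1,4]×[1,3], reject
5. q=(11,8) nearest=1 d=9 new=(4,2) → blocked by [1,4]×[1,3], reject
6. q=(13,1) nearest=1 d=11 new=(4,1) → blocked by [1,4]×[1,3], reject
7. q=(1,10) nearest=0 d=10 new=(1,2) → blocked by [1,4]×[1,3], reject
8. q=(2,2) nearest=0 d=2 new=(2,2) → blocked by [1,4]×[1,3], reject
9. q=(12,3) nearest=1 d=10 new=(4,2) → blocked by [1,4]×[1,3], reject
10. q=(10,6) nearest=1 d=8 new=(4,2) → blocked by [1,4]×[1,3], reject
11. q=(11,6) nearest=1 d=9 new=(4,2) → blocked by [1,4]×[1,3], reject
12. q=(2,0) nearest=1 d=0 → coincident, reject
13. q=(15,2) nearest=1 d=13 new=(4,2) → blocked by [1,4]×[1,3], reject
14. q=(10,6) nearest=1 d=8 new=(4,2) → blocked by [1,4]×[1,3], reject
15. q=(18,5) nearest=1 d=16 new=(4,2) → blocked by [1,4]×[1,3], reject
16. q=(1,5) nearest=0 d=5 new=(1,2) → blocked by [1,4]×[1,3], reject
17. q=(3,10) nearest=0 d=10 new=(2,2) → blocked by [1,4]×[1,3], reject
18. q=(7,10) nearest=0 d=10 new=(2,2) → blocked by [1,4]×[1,3], reject
19. q=(12,5) nearest=1 d=10 new=(4,2) → blocked by [1,4]×[1,3], reject
20. q=(8,5) nearest=1 d=6 new=(4,2) → blocked by [1,4]×[1,3], reject
21. q=(13,0) nearest=1 d=11 new=(4,0) → add node 2 parent=1 cost=4
22. q=(10,1) nearest=2 d=6 new=(6,1) → add node 3 parent=2 cost=6
23. q=(5,2) nearest=3 d=1 new=(5,2) → add node 4 parent=3 cost=7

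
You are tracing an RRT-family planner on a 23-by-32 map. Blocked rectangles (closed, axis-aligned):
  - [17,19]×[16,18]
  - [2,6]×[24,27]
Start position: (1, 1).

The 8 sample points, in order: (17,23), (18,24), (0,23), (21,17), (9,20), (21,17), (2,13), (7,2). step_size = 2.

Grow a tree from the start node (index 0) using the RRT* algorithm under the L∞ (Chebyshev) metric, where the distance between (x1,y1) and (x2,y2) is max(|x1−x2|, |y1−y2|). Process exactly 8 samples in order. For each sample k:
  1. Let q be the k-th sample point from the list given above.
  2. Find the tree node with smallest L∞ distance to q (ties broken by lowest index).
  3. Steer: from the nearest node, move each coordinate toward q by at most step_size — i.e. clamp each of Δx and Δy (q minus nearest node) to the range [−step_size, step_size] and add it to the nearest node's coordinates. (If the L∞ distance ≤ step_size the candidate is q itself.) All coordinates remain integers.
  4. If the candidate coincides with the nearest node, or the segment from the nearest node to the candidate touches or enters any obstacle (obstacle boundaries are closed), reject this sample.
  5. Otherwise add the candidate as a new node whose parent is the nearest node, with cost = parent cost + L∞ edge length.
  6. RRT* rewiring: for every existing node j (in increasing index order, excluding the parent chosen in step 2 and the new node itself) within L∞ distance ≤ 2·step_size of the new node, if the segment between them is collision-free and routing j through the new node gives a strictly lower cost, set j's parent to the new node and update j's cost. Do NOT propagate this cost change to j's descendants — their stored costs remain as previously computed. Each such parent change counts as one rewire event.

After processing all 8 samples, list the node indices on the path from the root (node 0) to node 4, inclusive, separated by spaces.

1. q=(17,23) nearest=0 d=22 new=(3,3) → add node 1 parent=0 cost=2
2. q=(18,24) nearest=1 d=21 new=(5,5) → add node 2 parent=1 cost=4
3. q=(0,23) nearest=2 d=18 new=(3,7) → add node 3 parent=2 cost=6
4. q=(21,17) nearest=2 d=16 new=(7,7) → add node 4 parent=2 cost=6
5. q=(9,20) nearest=3 d=13 new=(5,9) → add node 5 parent=3 cost=8
6. q=(21,17) nearest=4 d=14 new=(9,9) → add node 6 parent=4 cost=8
7. q=(2,13) nearest=5 d=4 new=(3,11) → add node 7 parent=5 cost=10
8. q=(7,2) nearest=2 d=3 new=(7,3) → add node 8 parent=2 cost=6

Path: 0 1 2 4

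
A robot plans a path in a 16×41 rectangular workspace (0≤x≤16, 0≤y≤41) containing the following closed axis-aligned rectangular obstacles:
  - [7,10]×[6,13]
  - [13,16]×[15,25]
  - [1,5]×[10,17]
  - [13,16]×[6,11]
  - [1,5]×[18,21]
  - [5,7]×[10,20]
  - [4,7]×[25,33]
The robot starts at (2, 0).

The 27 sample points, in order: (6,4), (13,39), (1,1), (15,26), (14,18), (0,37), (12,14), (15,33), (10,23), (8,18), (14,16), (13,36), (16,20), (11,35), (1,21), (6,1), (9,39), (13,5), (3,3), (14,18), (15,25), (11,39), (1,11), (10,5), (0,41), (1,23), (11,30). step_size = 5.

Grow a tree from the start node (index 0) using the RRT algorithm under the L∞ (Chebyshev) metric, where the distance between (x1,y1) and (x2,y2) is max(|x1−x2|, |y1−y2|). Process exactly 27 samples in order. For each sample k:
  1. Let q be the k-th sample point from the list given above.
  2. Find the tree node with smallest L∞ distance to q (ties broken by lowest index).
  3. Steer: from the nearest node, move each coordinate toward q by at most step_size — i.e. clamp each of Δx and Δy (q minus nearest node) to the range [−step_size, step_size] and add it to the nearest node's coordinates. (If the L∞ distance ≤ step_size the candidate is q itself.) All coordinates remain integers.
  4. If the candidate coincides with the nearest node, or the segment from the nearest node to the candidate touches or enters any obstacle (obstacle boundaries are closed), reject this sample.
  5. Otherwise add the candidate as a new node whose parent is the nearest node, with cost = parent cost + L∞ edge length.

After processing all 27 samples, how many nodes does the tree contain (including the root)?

Node count: 9

1. q=(6,4) nearest=0 d=4 new=(6,4) → add node 1 parent=0 cost=4
2. q=(13,39) nearest=1 d=35 new=(11,9) → blocked by [7,10]×[6,13], reject
3. q=(1,1) nearest=0 d=1 new=(1,1) → add node 2 parent=0 cost=1
4. q=(15,26) nearest=1 d=22 new=(11,9) → blocked by [7,10]×[6,13], reject
5. q=(14,18) nearest=1 d=14 new=(11,9) → blocked by [7,10]×[6,13], reject
6. q=(0,37) nearest=1 d=33 new=(1,9) → add node 3 parent=1 cost=9
7. q=(12,14) nearest=1 d=10 new=(11,9) → blocked by [7,10]×[6,13], reject
8. q=(15,33) nearest=3 d=24 new=(6,14) → blocked by [1,5]×[10,17], reject
9. q=(10,23) nearest=3 d=14 new=(6,14) → blocked by [1,5]×[10,17], reject
10. q=(8,18) nearest=3 d=9 new=(6,14) → blocked by [1,5]×[10,17], reject
11. q=(14,16) nearest=1 d=12 new=(11,9) → blocked by [7,10]×[6,13], reject
12. q=(13,36) nearest=3 d=27 new=(6,14) → blocked by [1,5]×[10,17], reject
13. q=(16,20) nearest=3 d=15 new=(6,14) → blocked by [1,5]×[10,17], reject
14. q=(11,35) nearest=3 d=26 new=(6,14) → blocked by [1,5]×[10,17], reject
15. q=(1,21) nearest=3 d=12 new=(1,14) → blocked by [1,5]×[10,17], reject
16. q=(6,1) nearest=1 d=3 new=(6,1) → add node 4 parent=1 cost=7
17. q=(9,39) nearest=3 d=30 new=(6,14) → blocked by [1,5]×[10,17], reject
18. q=(13,5) nearest=1 d=7 new=(11,5) → add node 5 parent=1 cost=9
19. q=(3,3) nearest=2 d=2 new=(3,3) → add node 6 parent=2 cost=3
20. q=(14,18) nearest=3 d=13 new=(6,14) → blocked by [1,5]×[10,17], reject
21. q=(15,25) nearest=3 d=16 new=(6,14) → blocked by [1,5]×[10,17], reject
22. q=(11,39) nearest=3 d=30 new=(6,14) → blocked by [1,5]×[10,17], reject
23. q=(1,11) nearest=3 d=2 new=(1,11) → blocked by [1,5]×[10,17], reject
24. q=(10,5) nearest=5 d=1 new=(10,5) → add node 7 parent=5 cost=10
25. q=(0,41) nearest=3 d=32 new=(0,14) → add node 8 parent=3 cost=14
26. q=(1,23) nearest=8 d=9 new=(1,19) → blocked by [1,5]×[18,21], reject
27. q=(11,30) nearest=8 d=16 new=(5,19) → blocked by [1,5]×[10,17], reject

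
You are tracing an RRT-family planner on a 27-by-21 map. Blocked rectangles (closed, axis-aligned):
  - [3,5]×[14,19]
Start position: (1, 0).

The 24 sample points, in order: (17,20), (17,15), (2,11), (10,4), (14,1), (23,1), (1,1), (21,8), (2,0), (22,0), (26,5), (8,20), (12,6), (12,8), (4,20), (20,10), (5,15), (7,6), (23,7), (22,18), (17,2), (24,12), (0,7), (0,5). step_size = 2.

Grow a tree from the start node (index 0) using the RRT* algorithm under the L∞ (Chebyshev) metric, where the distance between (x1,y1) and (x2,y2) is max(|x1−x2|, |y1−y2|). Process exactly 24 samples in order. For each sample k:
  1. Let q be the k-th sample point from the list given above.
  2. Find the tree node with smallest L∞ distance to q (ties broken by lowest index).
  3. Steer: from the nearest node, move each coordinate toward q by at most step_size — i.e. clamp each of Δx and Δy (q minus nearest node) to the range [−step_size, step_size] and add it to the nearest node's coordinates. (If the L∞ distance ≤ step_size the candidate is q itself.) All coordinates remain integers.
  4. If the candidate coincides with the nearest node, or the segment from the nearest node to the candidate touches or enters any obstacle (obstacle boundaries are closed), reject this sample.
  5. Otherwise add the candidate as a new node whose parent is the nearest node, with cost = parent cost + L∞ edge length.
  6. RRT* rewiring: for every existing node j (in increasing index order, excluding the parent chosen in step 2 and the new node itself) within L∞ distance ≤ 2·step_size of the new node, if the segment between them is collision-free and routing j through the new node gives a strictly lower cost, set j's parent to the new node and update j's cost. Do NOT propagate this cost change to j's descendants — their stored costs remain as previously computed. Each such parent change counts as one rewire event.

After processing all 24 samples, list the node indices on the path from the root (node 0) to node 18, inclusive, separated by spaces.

1. q=(17,20) nearest=0 d=20 new=(3,2) → add node 1 parent=0 cost=2
2. q=(17,15) nearest=1 d=14 new=(5,4) → add node 2 parent=1 cost=4
3. q=(2,11) nearest=2 d=7 new=(3,6) → add node 3 parent=2 cost=6
4. q=(10,4) nearest=2 d=5 new=(7,4) → add node 4 parent=2 cost=6
5. q=(14,1) nearest=4 d=7 new=(9,2) → add node 5 parent=4 cost=8
6. q=(23,1) nearest=5 d=14 new=(11,1) → add node 6 parent=5 cost=10
7. q=(1,1) nearest=0 d=1 new=(1,1) → add node 7 parent=0 cost=1
8. q=(21,8) nearest=6 d=10 new=(13,3) → add node 8 parent=6 cost=12
9. q=(2,0) nearest=0 d=1 new=(2,0) → add node 9 parent=0 cost=1
10. q=(22,0) nearest=8 d=9 new=(15,1) → add node 10 parent=8 cost=14
11. q=(26,5) nearest=10 d=11 new=(17,3) → add node 11 parent=10 cost=16
12. q=(8,20) nearest=3 d=14 new=(5,8) → add node 12 parent=3 cost=8
13. q=(12,6) nearest=8 d=3 new=(12,5) → add node 13 parent=8 cost=14
14. q=(12,8) nearest=13 d=3 new=(12,7) → add node 14 parent=13 cost=16
15. q=(4,20) nearest=12 d=12 new=(4,10) → add node 15 parent=12 cost=10
16. q=(20,10) nearest=8 d=7 new=(15,5) → add node 16 parent=8 cost=14
17. q=(5,15) nearest=15 d=5 new=(5,12) → add node 17 parent=15 cost=12
18. q=(7,6) nearest=2 d=2 new=(7,6) → add node 18 parent=2 cost=6
19. q=(23,7) nearest=11 d=6 new=(19,5) → add node 19 parent=11 cost=18
20. q=(22,18) nearest=14 d=11 new=(14,9) → add node 20 parent=14 cost=18
21. q=(17,2) nearest=11 d=1 new=(17,2) → add node 21 parent=11 cost=17
22. q=(24,12) nearest=19 d=7 new=(21,7) → add node 22 parent=19 cost=20
23. q=(0,7) nearest=3 d=3 new=(1,7) → add node 23 parent=3 cost=8
24. q=(0,5) nearest=23 d=2 new=(0,5) → add node 24 parent=23 cost=10

Path: 0 1 2 18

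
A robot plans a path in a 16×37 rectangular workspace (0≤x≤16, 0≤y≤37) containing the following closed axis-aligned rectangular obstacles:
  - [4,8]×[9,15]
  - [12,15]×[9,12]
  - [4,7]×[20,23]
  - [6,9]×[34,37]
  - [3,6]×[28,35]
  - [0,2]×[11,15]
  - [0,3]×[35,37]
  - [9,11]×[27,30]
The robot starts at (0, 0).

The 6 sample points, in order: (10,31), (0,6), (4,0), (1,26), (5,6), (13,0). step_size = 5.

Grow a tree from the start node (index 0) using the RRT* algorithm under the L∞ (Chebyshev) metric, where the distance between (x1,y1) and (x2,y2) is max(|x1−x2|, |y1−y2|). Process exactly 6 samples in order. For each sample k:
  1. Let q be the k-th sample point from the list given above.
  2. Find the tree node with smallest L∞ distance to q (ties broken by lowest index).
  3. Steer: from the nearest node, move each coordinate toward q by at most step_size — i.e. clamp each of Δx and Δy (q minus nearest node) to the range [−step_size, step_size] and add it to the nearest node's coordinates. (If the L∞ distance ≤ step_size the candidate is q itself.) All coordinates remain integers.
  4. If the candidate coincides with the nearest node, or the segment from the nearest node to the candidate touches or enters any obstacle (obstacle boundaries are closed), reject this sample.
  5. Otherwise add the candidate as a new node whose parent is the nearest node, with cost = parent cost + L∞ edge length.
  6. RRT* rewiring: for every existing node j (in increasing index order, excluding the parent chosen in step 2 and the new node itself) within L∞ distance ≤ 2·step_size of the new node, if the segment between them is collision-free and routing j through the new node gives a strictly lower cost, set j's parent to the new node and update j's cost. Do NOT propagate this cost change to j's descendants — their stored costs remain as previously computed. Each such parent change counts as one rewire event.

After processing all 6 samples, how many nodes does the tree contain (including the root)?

1. q=(10,31) nearest=0 d=31 new=(5,5) → add node 1 parent=0 cost=5
2. q=(0,6) nearest=1 d=5 new=(0,6) → add node 2 parent=1 cost=10
3. q=(4,0) nearest=0 d=4 new=(4,0) → add node 3 parent=0 cost=4
4. q=(1,26) nearest=2 d=20 new=(1,11) → blocked by [0,2]×[11,15], reject
5. q=(5,6) nearest=1 d=1 new=(5,6) → add node 4 parent=1 cost=6
6. q=(13,0) nearest=1 d=8 new=(10,0) → add node 5 parent=1 cost=10

Node count: 6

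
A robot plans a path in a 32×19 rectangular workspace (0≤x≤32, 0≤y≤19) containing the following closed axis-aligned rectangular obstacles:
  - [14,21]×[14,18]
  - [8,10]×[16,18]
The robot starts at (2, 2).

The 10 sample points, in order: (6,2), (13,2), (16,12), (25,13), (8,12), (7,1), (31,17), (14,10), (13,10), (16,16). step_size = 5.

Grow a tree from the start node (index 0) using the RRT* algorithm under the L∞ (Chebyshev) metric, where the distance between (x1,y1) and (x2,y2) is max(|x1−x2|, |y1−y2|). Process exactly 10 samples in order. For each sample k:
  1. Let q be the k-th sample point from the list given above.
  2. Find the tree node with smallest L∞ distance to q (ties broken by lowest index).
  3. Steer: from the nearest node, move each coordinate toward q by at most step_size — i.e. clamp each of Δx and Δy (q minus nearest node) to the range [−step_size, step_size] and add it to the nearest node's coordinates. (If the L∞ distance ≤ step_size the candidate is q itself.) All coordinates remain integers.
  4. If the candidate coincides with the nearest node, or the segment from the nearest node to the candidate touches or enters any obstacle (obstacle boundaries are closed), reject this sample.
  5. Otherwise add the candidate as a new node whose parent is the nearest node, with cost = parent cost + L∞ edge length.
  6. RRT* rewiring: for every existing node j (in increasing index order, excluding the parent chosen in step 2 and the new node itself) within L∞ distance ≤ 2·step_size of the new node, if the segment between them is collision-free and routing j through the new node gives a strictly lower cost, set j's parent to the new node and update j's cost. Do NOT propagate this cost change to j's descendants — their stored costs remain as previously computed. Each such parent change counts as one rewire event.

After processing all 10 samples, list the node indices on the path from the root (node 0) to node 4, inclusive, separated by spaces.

1. q=(6,2) nearest=0 d=4 new=(6,2) → add node 1 parent=0 cost=4
2. q=(13,2) nearest=1 d=7 new=(11,2) → add node 2 parent=1 cost=9
3. q=(16,12) nearest=1 d=10 new=(11,7) → add node 3 parent=1 cost=9
4. q=(25,13) nearest=2 d=14 new=(16,7) → add node 4 parent=2 cost=14
5. q=(8,12) nearest=3 d=5 new=(8,12) → add node 5 parent=3 cost=14
6. q=(7,1) nearest=1 d=1 new=(7,1) → add node 6 parent=1 cost=5
7. q=(31,17) nearest=4 d=15 new=(21,12) → add node 7 parent=4 cost=19
8. q=(14,10) nearest=3 d=3 new=(14,10) → add node 8 parent=3 cost=12
9. q=(13,10) nearest=8 d=1 new=(13,10) → add node 9 parent=8 cost=13
10. q=(16,16) nearest=7 d=5 new=(16,16) → blocked by [14,21]×[14,18], reject

Path: 0 1 2 4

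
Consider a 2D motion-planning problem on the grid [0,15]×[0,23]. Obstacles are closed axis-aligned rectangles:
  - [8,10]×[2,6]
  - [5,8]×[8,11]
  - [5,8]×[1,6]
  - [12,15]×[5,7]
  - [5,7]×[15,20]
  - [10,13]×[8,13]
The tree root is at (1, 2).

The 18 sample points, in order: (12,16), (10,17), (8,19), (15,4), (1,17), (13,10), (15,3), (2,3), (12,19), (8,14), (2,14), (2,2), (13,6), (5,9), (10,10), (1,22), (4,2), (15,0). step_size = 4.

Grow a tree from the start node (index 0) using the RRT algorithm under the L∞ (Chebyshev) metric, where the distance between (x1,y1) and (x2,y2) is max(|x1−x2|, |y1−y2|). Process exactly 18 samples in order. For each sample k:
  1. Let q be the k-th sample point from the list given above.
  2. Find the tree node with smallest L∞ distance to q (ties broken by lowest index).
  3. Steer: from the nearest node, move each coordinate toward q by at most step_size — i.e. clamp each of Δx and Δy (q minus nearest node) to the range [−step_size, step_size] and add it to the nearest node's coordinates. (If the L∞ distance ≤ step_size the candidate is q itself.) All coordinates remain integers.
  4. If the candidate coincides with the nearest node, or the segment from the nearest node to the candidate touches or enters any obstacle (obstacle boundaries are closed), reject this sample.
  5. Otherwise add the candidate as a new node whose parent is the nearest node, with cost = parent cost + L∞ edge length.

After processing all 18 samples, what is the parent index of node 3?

Parent of node 3: 1

1. q=(12,16) nearest=0 d=14 new=(5,6) → blocked by [5,8]×[1,6], reject
2. q=(10,17) nearest=0 d=15 new=(5,6) → blocked by [5,8]×[1,6], reject
3. q=(8,19) nearest=0 d=17 new=(5,6) → blocked by [5,8]×[1,6], reject
4. q=(15,4) nearest=0 d=14 new=(5,4) → blocked by [5,8]×[1,6], reject
5. q=(1,17) nearest=0 d=15 new=(1,6) → add node 1 parent=0 cost=4
6. q=(13,10) nearest=0 d=12 new=(5,6) → blocked by [5,8]×[1,6], reject
7. q=(15,3) nearest=0 d=14 new=(5,3) → blocked by [5,8]×[1,6], reject
8. q=(2,3) nearest=0 d=1 new=(2,3) → add node 2 parent=0 cost=1
9. q=(12,19) nearest=1 d=13 new=(5,10) → blocked by [5,8]×[8,11], reject
10. q=(8,14) nearest=1 d=8 new=(5,10) → blocked by [5,8]×[8,11], reject
11. q=(2,14) nearest=1 d=8 new=(2,10) → add node 3 parent=1 cost=8
12. q=(2,2) nearest=0 d=1 new=(2,2) → add node 4 parent=0 cost=1
13. q=(13,6) nearest=2 d=11 new=(6,6) → blocked by [5,8]×[1,6], reject
14. q=(5,9) nearest=3 d=3 new=(5,9) → blocked by [5,8]×[8,11], reject
15. q=(10,10) nearest=2 d=8 new=(6,7) → blocked by [5,8]×[1,6], reject
16. q=(1,22) nearest=3 d=12 new=(1,14) → add node 5 parent=3 cost=12
17. q=(4,2) nearest=2 d=2 new=(4,2) → add node 6 parent=2 cost=3
18. q=(15,0) nearest=6 d=11 new=(8,0) → blocked by [5,8]×[1,6], reject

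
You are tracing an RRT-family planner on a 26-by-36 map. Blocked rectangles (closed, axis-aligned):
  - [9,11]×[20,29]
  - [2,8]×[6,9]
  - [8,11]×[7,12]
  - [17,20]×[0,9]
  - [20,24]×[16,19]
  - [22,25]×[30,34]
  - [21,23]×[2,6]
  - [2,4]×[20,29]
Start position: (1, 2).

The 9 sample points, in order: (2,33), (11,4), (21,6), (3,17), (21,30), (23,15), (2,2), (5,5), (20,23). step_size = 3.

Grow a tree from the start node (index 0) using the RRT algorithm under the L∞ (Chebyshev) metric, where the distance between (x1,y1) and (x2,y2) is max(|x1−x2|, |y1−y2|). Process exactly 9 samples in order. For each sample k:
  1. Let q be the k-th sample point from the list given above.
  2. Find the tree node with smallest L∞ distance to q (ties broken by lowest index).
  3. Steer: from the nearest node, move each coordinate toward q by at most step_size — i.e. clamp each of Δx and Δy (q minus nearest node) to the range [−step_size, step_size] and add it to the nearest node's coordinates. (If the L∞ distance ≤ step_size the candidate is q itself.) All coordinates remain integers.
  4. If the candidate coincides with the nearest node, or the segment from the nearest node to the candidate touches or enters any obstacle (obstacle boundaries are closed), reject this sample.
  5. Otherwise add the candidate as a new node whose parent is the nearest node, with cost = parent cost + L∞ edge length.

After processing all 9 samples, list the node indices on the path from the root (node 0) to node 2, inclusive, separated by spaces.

1. q=(2,33) nearest=0 d=31 new=(2,5) → add node 1 parent=0 cost=3
2. q=(11,4) nearest=1 d=9 new=(5,4) → add node 2 parent=1 cost=6
3. q=(21,6) nearest=2 d=16 new=(8,6) → blocked by [2,8]×[6,9], reject
4. q=(3,17) nearest=1 d=12 new=(3,8) → blocked by [2,8]×[6,9], reject
5. q=(21,30) nearest=1 d=25 new=(5,8) → blocked by [2,8]×[6,9], reject
6. q=(23,15) nearest=2 d=18 new=(8,7) → blocked by [2,8]×[6,9], reject
7. q=(2,2) nearest=0 d=1 new=(2,2) → add node 3 parent=0 cost=1
8. q=(5,5) nearest=2 d=1 new=(5,5) → add node 4 parent=2 cost=7
9. q=(20,23) nearest=1 d=18 new=(5,8) → blocked by [2,8]×[6,9], reject

Path: 0 1 2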